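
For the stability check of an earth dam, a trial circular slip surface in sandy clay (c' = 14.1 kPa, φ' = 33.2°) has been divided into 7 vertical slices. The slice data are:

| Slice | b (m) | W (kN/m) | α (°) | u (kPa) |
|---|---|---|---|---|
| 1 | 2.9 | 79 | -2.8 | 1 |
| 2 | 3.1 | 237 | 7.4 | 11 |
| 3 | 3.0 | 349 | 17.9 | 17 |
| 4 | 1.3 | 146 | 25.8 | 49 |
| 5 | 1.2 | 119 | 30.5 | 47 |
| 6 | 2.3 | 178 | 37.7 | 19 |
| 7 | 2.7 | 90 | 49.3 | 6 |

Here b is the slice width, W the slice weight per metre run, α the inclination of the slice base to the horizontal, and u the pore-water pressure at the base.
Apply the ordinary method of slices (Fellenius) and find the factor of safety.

FS = 1.78

Ordinary method of slices: FS = Σ[c'·Δl_i + (W_i cosα_i − u_i·Δl_i)·tanφ'] / Σ W_i sinα_i, with Δl_i = b_i / cosα_i.
Slice 1: Δl = 2.9/cos(-2.8°) = 2.903 m; N'_1 = 79·cos(-2.8°) − 1·2.903 = 76.0; c'Δl = 40.94; W sinα = -3.9
Slice 2: Δl = 3.1/cos7.4° = 3.126 m; N'_2 = 237·cos7.4° − 11·3.126 = 200.6; c'Δl = 44.08; W sinα = 30.5
Slice 3: Δl = 3.0/cos17.9° = 3.153 m; N'_3 = 349·cos17.9° − 17·3.153 = 278.5; c'Δl = 44.45; W sinα = 107.3
Slice 4: Δl = 1.3/cos25.8° = 1.444 m; N'_4 = 146·cos25.8° − 49·1.444 = 60.7; c'Δl = 20.36; W sinα = 63.5
Slice 5: Δl = 1.2/cos30.5° = 1.393 m; N'_5 = 119·cos30.5° − 47·1.393 = 37.1; c'Δl = 19.64; W sinα = 60.4
Slice 6: Δl = 2.3/cos37.7° = 2.907 m; N'_6 = 178·cos37.7° − 19·2.907 = 85.6; c'Δl = 40.99; W sinα = 108.9
Slice 7: Δl = 2.7/cos49.3° = 4.140 m; N'_7 = 90·cos49.3° − 6·4.140 = 33.8; c'Δl = 58.38; W sinα = 68.2
Σc'Δl = 268.8 kN/m; ΣN' = 772.4 kN/m; ΣW sinα = 435.0 kN/m
Resisting = 268.8 + 772.4·tan33.2° = 268.8 + 505.4 = 774.3 kN/m
FS = 774.3 / 435.0 = 1.780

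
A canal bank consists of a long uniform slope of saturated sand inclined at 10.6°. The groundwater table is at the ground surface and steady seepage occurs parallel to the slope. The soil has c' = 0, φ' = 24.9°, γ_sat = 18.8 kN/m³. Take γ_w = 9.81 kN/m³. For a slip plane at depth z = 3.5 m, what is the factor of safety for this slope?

FS = 1.19

With seepage parallel to the slope and the water table at the surface, the effective normal stress on the slip plane uses the buoyant unit weight γ' = γ_sat − γ_w while the driving shear stress uses γ_sat:
FS = [c' + γ' z cos²β tanφ'] / [γ_sat z sinβ cosβ]
(For c' = 0 this reduces to FS = (γ'/γ_sat)·tanφ'/tanβ.)
γ' = 18.8 − 9.81 = 8.99 kN/m³
Numerator = 0.0 + 8.99·3.5·cos²10.6°·tan24.9° = 0.0 + 8.99·3.5·0.9662·0.4642 = 14.111 kPa
Denominator = 18.8·3.5·sin10.6°·cos10.6° = 18.8·3.5·0.1840·0.9829 = 11.897 kPa
FS = 14.111 / 11.897 = 1.186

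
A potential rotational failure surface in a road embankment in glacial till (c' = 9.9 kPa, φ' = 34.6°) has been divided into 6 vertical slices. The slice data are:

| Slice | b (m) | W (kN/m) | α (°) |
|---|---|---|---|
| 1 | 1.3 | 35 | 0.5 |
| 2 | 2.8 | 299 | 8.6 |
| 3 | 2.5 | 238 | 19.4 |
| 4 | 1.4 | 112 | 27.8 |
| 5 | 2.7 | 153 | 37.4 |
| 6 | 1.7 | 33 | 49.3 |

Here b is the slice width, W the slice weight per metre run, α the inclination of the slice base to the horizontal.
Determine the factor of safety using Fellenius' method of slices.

Ordinary method of slices: FS = Σ[c'·Δl_i + (W_i cosα_i)·tanφ'] / Σ W_i sinα_i, with Δl_i = b_i / cosα_i.
Slice 1: Δl = 1.3/cos0.5° = 1.300 m; N'_1 = 35·cos0.5° = 35.0; c'Δl = 12.87; W sinα = 0.3
Slice 2: Δl = 2.8/cos8.6° = 2.832 m; N'_2 = 299·cos8.6° = 295.6; c'Δl = 28.04; W sinα = 44.7
Slice 3: Δl = 2.5/cos19.4° = 2.650 m; N'_3 = 238·cos19.4° = 224.5; c'Δl = 26.24; W sinα = 79.1
Slice 4: Δl = 1.4/cos27.8° = 1.583 m; N'_4 = 112·cos27.8° = 99.1; c'Δl = 15.67; W sinα = 52.2
Slice 5: Δl = 2.7/cos37.4° = 3.399 m; N'_5 = 153·cos37.4° = 121.5; c'Δl = 33.65; W sinα = 92.9
Slice 6: Δl = 1.7/cos49.3° = 2.607 m; N'_6 = 33·cos49.3° = 21.5; c'Δl = 25.81; W sinα = 25.0
Σc'Δl = 142.3 kN/m; ΣN' = 797.3 kN/m; ΣW sinα = 294.3 kN/m
Resisting = 142.3 + 797.3·tan34.6° = 142.3 + 550.0 = 692.3 kN/m
FS = 692.3 / 294.3 = 2.353

FS = 2.35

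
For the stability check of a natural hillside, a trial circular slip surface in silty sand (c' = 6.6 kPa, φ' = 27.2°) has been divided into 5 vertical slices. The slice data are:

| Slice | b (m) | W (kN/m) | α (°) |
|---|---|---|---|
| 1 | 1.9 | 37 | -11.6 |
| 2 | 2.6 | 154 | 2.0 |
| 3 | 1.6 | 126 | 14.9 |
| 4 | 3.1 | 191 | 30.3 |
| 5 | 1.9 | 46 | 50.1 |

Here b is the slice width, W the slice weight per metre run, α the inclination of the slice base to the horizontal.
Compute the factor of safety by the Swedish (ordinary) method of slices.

Ordinary method of slices: FS = Σ[c'·Δl_i + (W_i cosα_i)·tanφ'] / Σ W_i sinα_i, with Δl_i = b_i / cosα_i.
Slice 1: Δl = 1.9/cos(-11.6°) = 1.940 m; N'_1 = 37·cos(-11.6°) = 36.2; c'Δl = 12.80; W sinα = -7.4
Slice 2: Δl = 2.6/cos2.0° = 2.602 m; N'_2 = 154·cos2.0° = 153.9; c'Δl = 17.17; W sinα = 5.4
Slice 3: Δl = 1.6/cos14.9° = 1.656 m; N'_3 = 126·cos14.9° = 121.8; c'Δl = 10.93; W sinα = 32.4
Slice 4: Δl = 3.1/cos30.3° = 3.590 m; N'_4 = 191·cos30.3° = 164.9; c'Δl = 23.70; W sinα = 96.4
Slice 5: Δl = 1.9/cos50.1° = 2.962 m; N'_5 = 46·cos50.1° = 29.5; c'Δl = 19.55; W sinα = 35.3
Σc'Δl = 84.1 kN/m; ΣN' = 506.3 kN/m; ΣW sinα = 162.0 kN/m
Resisting = 84.1 + 506.3·tan27.2° = 84.1 + 260.2 = 344.4 kN/m
FS = 344.4 / 162.0 = 2.126

FS = 2.13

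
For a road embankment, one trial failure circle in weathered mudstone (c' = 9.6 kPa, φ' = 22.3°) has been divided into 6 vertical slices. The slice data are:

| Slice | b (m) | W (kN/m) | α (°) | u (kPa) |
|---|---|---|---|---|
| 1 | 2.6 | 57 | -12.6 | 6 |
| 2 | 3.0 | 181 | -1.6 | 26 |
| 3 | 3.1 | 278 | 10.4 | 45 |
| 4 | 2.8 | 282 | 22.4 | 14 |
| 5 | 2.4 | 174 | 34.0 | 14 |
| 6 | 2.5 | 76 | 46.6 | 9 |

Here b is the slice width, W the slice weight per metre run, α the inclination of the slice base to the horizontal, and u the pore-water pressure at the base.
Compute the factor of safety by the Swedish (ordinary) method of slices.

FS = 1.47

Ordinary method of slices: FS = Σ[c'·Δl_i + (W_i cosα_i − u_i·Δl_i)·tanφ'] / Σ W_i sinα_i, with Δl_i = b_i / cosα_i.
Slice 1: Δl = 2.6/cos(-12.6°) = 2.664 m; N'_1 = 57·cos(-12.6°) − 6·2.664 = 39.6; c'Δl = 25.58; W sinα = -12.4
Slice 2: Δl = 3.0/cos(-1.6°) = 3.001 m; N'_2 = 181·cos(-1.6°) − 26·3.001 = 102.9; c'Δl = 28.81; W sinα = -5.1
Slice 3: Δl = 3.1/cos10.4° = 3.152 m; N'_3 = 278·cos10.4° − 45·3.152 = 131.6; c'Δl = 30.26; W sinα = 50.2
Slice 4: Δl = 2.8/cos22.4° = 3.029 m; N'_4 = 282·cos22.4° − 14·3.029 = 218.3; c'Δl = 29.07; W sinα = 107.5
Slice 5: Δl = 2.4/cos34.0° = 2.895 m; N'_5 = 174·cos34.0° − 14·2.895 = 103.7; c'Δl = 27.79; W sinα = 97.3
Slice 6: Δl = 2.5/cos46.6° = 3.639 m; N'_6 = 76·cos46.6° − 9·3.639 = 19.5; c'Δl = 34.93; W sinα = 55.2
Σc'Δl = 176.4 kN/m; ΣN' = 615.7 kN/m; ΣW sinα = 292.7 kN/m
Resisting = 176.4 + 615.7·tan22.3° = 176.4 + 252.5 = 428.9 kN/m
FS = 428.9 / 292.7 = 1.466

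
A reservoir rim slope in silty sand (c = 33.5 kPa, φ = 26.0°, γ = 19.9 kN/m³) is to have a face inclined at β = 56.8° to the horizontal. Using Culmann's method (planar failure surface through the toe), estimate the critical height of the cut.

H_c = 35.91 m

Culmann's analysis gives the critical failure plane at α_cr = (β + φ)/2 = (56.8 + 26.0)/2 = 41.4°, and the critical height
H_c = (4c/γ) · sinβ cosφ / [1 − cos(β − φ)]
    = (4·33.5/19.9) · sin56.8°·cos26.0° / [1 − cos(30.8°)]
    = 6.734 · 0.8368·0.8988 / [1 − 0.8590]
    = 6.734 · 0.7521 / 0.1410
    = 35.91 m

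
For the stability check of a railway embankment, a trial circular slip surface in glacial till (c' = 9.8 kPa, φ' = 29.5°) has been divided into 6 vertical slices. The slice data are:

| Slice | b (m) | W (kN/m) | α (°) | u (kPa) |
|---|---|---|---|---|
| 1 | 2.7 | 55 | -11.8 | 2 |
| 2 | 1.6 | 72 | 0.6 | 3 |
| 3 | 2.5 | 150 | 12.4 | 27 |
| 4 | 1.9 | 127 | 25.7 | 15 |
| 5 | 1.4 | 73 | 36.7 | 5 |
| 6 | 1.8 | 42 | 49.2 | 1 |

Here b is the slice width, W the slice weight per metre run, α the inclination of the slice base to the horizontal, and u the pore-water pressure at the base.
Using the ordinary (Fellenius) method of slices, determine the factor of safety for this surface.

FS = 2.17

Ordinary method of slices: FS = Σ[c'·Δl_i + (W_i cosα_i − u_i·Δl_i)·tanφ'] / Σ W_i sinα_i, with Δl_i = b_i / cosα_i.
Slice 1: Δl = 2.7/cos(-11.8°) = 2.758 m; N'_1 = 55·cos(-11.8°) − 2·2.758 = 48.3; c'Δl = 27.03; W sinα = -11.2
Slice 2: Δl = 1.6/cos0.6° = 1.600 m; N'_2 = 72·cos0.6° − 3·1.600 = 67.2; c'Δl = 15.68; W sinα = 0.8
Slice 3: Δl = 2.5/cos12.4° = 2.560 m; N'_3 = 150·cos12.4° − 27·2.560 = 77.4; c'Δl = 25.09; W sinα = 32.2
Slice 4: Δl = 1.9/cos25.7° = 2.109 m; N'_4 = 127·cos25.7° − 15·2.109 = 82.8; c'Δl = 20.66; W sinα = 55.1
Slice 5: Δl = 1.4/cos36.7° = 1.746 m; N'_5 = 73·cos36.7° − 5·1.746 = 49.8; c'Δl = 17.11; W sinα = 43.6
Slice 6: Δl = 1.8/cos49.2° = 2.755 m; N'_6 = 42·cos49.2° − 1·2.755 = 24.7; c'Δl = 27.00; W sinα = 31.8
Σc'Δl = 132.6 kN/m; ΣN' = 350.2 kN/m; ΣW sinα = 152.2 kN/m
Resisting = 132.6 + 350.2·tan29.5° = 132.6 + 198.1 = 330.7 kN/m
FS = 330.7 / 152.2 = 2.173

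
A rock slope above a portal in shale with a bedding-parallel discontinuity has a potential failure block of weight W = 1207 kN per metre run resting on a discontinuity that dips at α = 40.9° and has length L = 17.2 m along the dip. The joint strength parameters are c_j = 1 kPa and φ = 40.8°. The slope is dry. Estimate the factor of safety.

Resolving the block weight along and normal to the plane and applying the Mohr–Coulomb strength on the joint:
N' = W cosα = 1207·cos40.9° = 912.3 kN/m
Driving force T = W sinα = 1207·sin40.9° = 790.3 kN/m
Resisting force R = c_j·L + N'·tanφ = 1·17.2 + 912.3·tan40.8° = 17.2 + 787.5 = 804.7 kN/m
FS = R / T = 804.7 / 790.3 = 1.018

FS = 1.02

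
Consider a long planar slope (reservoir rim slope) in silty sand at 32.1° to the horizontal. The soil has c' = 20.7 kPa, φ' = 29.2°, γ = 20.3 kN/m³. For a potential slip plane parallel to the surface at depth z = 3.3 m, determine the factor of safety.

For an infinite slope with a slip plane parallel to the surface (no pore pressure): FS = [c' + γz cos²β tanφ'] / [γz sinβ cosβ].
γz = 20.3·3.3 = 66.99 kN/m²
Numerator = 20.7 + 66.99·cos²32.1°·tan29.2° = 20.7 + 66.99·0.7176·0.5589 = 47.567 kPa
Denominator = 66.99·sin32.1°·cos32.1° = 66.99·0.5314·0.8471 = 30.156 kPa
FS = 47.567 / 30.156 = 1.577

FS = 1.58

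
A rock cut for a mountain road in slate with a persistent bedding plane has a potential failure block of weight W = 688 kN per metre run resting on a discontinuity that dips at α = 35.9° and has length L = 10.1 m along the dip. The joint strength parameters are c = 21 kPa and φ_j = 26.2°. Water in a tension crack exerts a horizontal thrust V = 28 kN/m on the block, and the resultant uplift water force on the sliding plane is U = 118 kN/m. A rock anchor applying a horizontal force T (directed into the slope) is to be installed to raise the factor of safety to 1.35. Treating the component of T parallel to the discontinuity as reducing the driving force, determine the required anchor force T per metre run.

Resolving forces along and normal to the sliding plane, with the horizontal anchor force T adding T·sinα to the effective normal force and T·cosα acting up the plane against the driving force:
FS = [cL + (W cosα − U − V sinα + T sinα) tanφ_j] / [W sinα + V cosα − T cosα]
Without the anchor: N' = 422.9 kN/m, driving T_d = 426.1 kN/m, resisting R = 21·10.1 + 422.9·tan26.2° = 420.2 kN/m, FS = 0.99.
Setting FS = 1.35 and solving for T:
1.35·(426.1 − T cos35.9°) = 420.2 + T sin35.9°·tan26.2°
T·(sin35.9°·tan26.2° + 1.35·cos35.9°) = 1.35·426.1 − 420.2
T·(0.5864·0.4921 + 1.35·0.8100) = 575.2 − 420.2 = 155.1
T·1.3821 = 155.1
T = 112.2 kN/m

T = 112 kN/m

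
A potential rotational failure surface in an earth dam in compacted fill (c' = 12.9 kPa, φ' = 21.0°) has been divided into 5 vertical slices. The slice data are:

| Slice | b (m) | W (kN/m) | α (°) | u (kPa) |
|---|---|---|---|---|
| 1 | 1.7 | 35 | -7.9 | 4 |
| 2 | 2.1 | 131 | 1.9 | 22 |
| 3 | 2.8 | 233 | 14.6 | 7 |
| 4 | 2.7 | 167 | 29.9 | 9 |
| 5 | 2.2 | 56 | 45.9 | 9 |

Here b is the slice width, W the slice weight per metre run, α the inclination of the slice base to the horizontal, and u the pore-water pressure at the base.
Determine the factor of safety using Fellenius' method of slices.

Ordinary method of slices: FS = Σ[c'·Δl_i + (W_i cosα_i − u_i·Δl_i)·tanφ'] / Σ W_i sinα_i, with Δl_i = b_i / cosα_i.
Slice 1: Δl = 1.7/cos(-7.9°) = 1.716 m; N'_1 = 35·cos(-7.9°) − 4·1.716 = 27.8; c'Δl = 22.14; W sinα = -4.8
Slice 2: Δl = 2.1/cos1.9° = 2.101 m; N'_2 = 131·cos1.9° − 22·2.101 = 84.7; c'Δl = 27.10; W sinα = 4.3
Slice 3: Δl = 2.8/cos14.6° = 2.893 m; N'_3 = 233·cos14.6° − 7·2.893 = 205.2; c'Δl = 37.33; W sinα = 58.7
Slice 4: Δl = 2.7/cos29.9° = 3.115 m; N'_4 = 167·cos29.9° − 9·3.115 = 116.7; c'Δl = 40.18; W sinα = 83.2
Slice 5: Δl = 2.2/cos45.9° = 3.161 m; N'_5 = 56·cos45.9° − 9·3.161 = 10.5; c'Δl = 40.78; W sinα = 40.2
Σc'Δl = 167.5 kN/m; ΣN' = 445.0 kN/m; ΣW sinα = 181.7 kN/m
Resisting = 167.5 + 445.0·tan21.0° = 167.5 + 170.8 = 338.3 kN/m
FS = 338.3 / 181.7 = 1.862

FS = 1.86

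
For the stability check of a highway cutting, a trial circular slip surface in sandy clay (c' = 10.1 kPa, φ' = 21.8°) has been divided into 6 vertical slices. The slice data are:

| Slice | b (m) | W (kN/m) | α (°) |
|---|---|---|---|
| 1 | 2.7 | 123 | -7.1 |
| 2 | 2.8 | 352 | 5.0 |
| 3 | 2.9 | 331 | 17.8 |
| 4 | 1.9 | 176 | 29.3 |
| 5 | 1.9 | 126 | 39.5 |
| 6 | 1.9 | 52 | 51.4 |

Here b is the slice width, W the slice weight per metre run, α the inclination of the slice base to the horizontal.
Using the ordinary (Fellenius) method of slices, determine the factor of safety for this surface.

FS = 1.83

Ordinary method of slices: FS = Σ[c'·Δl_i + (W_i cosα_i)·tanφ'] / Σ W_i sinα_i, with Δl_i = b_i / cosα_i.
Slice 1: Δl = 2.7/cos(-7.1°) = 2.721 m; N'_1 = 123·cos(-7.1°) = 122.1; c'Δl = 27.48; W sinα = -15.2
Slice 2: Δl = 2.8/cos5.0° = 2.811 m; N'_2 = 352·cos5.0° = 350.7; c'Δl = 28.39; W sinα = 30.7
Slice 3: Δl = 2.9/cos17.8° = 3.046 m; N'_3 = 331·cos17.8° = 315.2; c'Δl = 30.76; W sinα = 101.2
Slice 4: Δl = 1.9/cos29.3° = 2.179 m; N'_4 = 176·cos29.3° = 153.5; c'Δl = 22.01; W sinα = 86.1
Slice 5: Δl = 1.9/cos39.5° = 2.462 m; N'_5 = 126·cos39.5° = 97.2; c'Δl = 24.87; W sinα = 80.1
Slice 6: Δl = 1.9/cos51.4° = 3.045 m; N'_6 = 52·cos51.4° = 32.4; c'Δl = 30.76; W sinα = 40.6
Σc'Δl = 164.3 kN/m; ΣN' = 1071.0 kN/m; ΣW sinα = 323.6 kN/m
Resisting = 164.3 + 1071.0·tan21.8° = 164.3 + 428.4 = 592.6 kN/m
FS = 592.6 / 323.6 = 1.832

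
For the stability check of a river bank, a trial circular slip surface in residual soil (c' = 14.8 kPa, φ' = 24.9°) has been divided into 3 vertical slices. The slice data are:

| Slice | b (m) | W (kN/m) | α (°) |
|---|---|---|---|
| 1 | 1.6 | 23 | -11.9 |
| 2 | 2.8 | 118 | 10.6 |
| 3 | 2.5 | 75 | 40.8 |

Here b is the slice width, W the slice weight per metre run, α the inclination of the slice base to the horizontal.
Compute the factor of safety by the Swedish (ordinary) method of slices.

Ordinary method of slices: FS = Σ[c'·Δl_i + (W_i cosα_i)·tanφ'] / Σ W_i sinα_i, with Δl_i = b_i / cosα_i.
Slice 1: Δl = 1.6/cos(-11.9°) = 1.635 m; N'_1 = 23·cos(-11.9°) = 22.5; c'Δl = 24.20; W sinα = -4.7
Slice 2: Δl = 2.8/cos10.6° = 2.849 m; N'_2 = 118·cos10.6° = 116.0; c'Δl = 42.16; W sinα = 21.7
Slice 3: Δl = 2.5/cos40.8° = 3.303 m; N'_3 = 75·cos40.8° = 56.8; c'Δl = 48.88; W sinα = 49.0
Σc'Δl = 115.2 kN/m; ΣN' = 195.3 kN/m; ΣW sinα = 66.0 kN/m
Resisting = 115.2 + 195.3·tan24.9° = 115.2 + 90.6 = 205.9 kN/m
FS = 205.9 / 66.0 = 3.121

FS = 3.12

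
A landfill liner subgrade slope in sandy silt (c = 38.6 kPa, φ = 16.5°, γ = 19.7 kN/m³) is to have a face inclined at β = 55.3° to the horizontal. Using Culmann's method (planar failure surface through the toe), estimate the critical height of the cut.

H_c = 28.00 m

Culmann's analysis gives the critical failure plane at α_cr = (β + φ)/2 = (55.3 + 16.5)/2 = 35.9°, and the critical height
H_c = (4c/γ) · sinβ cosφ / [1 − cos(β − φ)]
    = (4·38.6/19.7) · sin55.3°·cos16.5° / [1 − cos(38.8°)]
    = 7.838 · 0.8221·0.9588 / [1 − 0.7793]
    = 7.838 · 0.7883 / 0.2207
    = 28.00 m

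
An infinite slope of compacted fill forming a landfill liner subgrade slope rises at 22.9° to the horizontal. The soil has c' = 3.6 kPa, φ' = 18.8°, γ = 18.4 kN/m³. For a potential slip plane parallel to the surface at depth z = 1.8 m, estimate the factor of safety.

FS = 1.11

For an infinite slope with a slip plane parallel to the surface (no pore pressure): FS = [c' + γz cos²β tanφ'] / [γz sinβ cosβ].
γz = 18.4·1.8 = 33.12 kN/m²
Numerator = 3.6 + 33.12·cos²22.9°·tan18.8° = 3.6 + 33.12·0.8486·0.3404 = 13.168 kPa
Denominator = 33.12·sin22.9°·cos22.9° = 33.12·0.3891·0.9212 = 11.872 kPa
FS = 13.168 / 11.872 = 1.109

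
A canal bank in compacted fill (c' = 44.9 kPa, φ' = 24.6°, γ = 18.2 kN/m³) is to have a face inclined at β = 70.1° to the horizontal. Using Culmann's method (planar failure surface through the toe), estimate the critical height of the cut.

H_c = 28.21 m

Culmann's analysis gives the critical failure plane at α_cr = (β + φ')/2 = (70.1 + 24.6)/2 = 47.3°, and the critical height
H_c = (4c'/γ) · sinβ cosφ' / [1 − cos(β − φ')]
    = (4·44.9/18.2) · sin70.1°·cos24.6° / [1 − cos(45.5°)]
    = 9.868 · 0.9403·0.9092 / [1 − 0.7009]
    = 9.868 · 0.8549 / 0.2991
    = 28.21 m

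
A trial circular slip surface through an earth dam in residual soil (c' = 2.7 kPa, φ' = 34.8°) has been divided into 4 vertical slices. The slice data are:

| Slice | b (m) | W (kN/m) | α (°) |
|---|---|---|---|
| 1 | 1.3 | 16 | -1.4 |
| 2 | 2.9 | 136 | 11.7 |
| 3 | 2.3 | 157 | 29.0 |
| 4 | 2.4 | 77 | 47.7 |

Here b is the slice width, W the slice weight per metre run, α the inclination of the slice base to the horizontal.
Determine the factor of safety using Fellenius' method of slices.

Ordinary method of slices: FS = Σ[c'·Δl_i + (W_i cosα_i)·tanφ'] / Σ W_i sinα_i, with Δl_i = b_i / cosα_i.
Slice 1: Δl = 1.3/cos(-1.4°) = 1.300 m; N'_1 = 16·cos(-1.4°) = 16.0; c'Δl = 3.51; W sinα = -0.4
Slice 2: Δl = 2.9/cos11.7° = 2.962 m; N'_2 = 136·cos11.7° = 133.2; c'Δl = 8.00; W sinα = 27.6
Slice 3: Δl = 2.3/cos29.0° = 2.630 m; N'_3 = 157·cos29.0° = 137.3; c'Δl = 7.10; W sinα = 76.1
Slice 4: Δl = 2.4/cos47.7° = 3.566 m; N'_4 = 77·cos47.7° = 51.8; c'Δl = 9.63; W sinα = 57.0
Σc'Δl = 28.2 kN/m; ΣN' = 338.3 kN/m; ΣW sinα = 160.3 kN/m
Resisting = 28.2 + 338.3·tan34.8° = 28.2 + 235.1 = 263.4 kN/m
FS = 263.4 / 160.3 = 1.643

FS = 1.64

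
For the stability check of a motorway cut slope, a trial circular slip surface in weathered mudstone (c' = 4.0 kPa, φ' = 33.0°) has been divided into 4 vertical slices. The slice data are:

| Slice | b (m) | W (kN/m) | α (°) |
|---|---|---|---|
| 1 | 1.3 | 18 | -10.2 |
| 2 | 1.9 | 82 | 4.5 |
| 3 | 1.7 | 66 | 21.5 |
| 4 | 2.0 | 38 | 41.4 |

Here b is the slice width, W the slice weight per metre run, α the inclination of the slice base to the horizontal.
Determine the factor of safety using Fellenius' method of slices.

Ordinary method of slices: FS = Σ[c'·Δl_i + (W_i cosα_i)·tanφ'] / Σ W_i sinα_i, with Δl_i = b_i / cosα_i.
Slice 1: Δl = 1.3/cos(-10.2°) = 1.321 m; N'_1 = 18·cos(-10.2°) = 17.7; c'Δl = 5.28; W sinα = -3.2
Slice 2: Δl = 1.9/cos4.5° = 1.906 m; N'_2 = 82·cos4.5° = 81.7; c'Δl = 7.62; W sinα = 6.4
Slice 3: Δl = 1.7/cos21.5° = 1.827 m; N'_3 = 66·cos21.5° = 61.4; c'Δl = 7.31; W sinα = 24.2
Slice 4: Δl = 2.0/cos41.4° = 2.666 m; N'_4 = 38·cos41.4° = 28.5; c'Δl = 10.67; W sinα = 25.1
Σc'Δl = 30.9 kN/m; ΣN' = 189.4 kN/m; ΣW sinα = 52.6 kN/m
Resisting = 30.9 + 189.4·tan33.0° = 30.9 + 123.0 = 153.9 kN/m
FS = 153.9 / 52.6 = 2.927

FS = 2.93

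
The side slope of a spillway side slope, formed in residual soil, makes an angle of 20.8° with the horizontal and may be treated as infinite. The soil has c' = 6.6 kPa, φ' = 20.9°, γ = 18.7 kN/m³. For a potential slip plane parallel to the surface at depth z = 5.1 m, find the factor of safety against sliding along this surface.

FS = 1.21

For an infinite slope with a slip plane parallel to the surface (no pore pressure): FS = [c' + γz cos²β tanφ'] / [γz sinβ cosβ].
γz = 18.7·5.1 = 95.37 kN/m²
Numerator = 6.6 + 95.37·cos²20.8°·tan20.9° = 6.6 + 95.37·0.8739·0.3819 = 38.426 kPa
Denominator = 95.37·sin20.8°·cos20.8° = 95.37·0.3551·0.9348 = 31.659 kPa
FS = 38.426 / 31.659 = 1.214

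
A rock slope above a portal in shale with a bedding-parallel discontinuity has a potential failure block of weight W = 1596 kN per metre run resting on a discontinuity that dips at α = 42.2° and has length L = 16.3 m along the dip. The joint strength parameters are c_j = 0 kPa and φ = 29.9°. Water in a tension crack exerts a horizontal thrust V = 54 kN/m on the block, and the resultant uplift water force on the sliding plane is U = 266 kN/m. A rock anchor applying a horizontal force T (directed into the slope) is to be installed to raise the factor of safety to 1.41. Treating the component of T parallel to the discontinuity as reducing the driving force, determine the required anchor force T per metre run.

T = 742 kN/m

Resolving forces along and normal to the sliding plane, with the horizontal anchor force T adding T·sinα to the effective normal force and T·cosα acting up the plane against the driving force:
FS = [c_jL + (W cosα − U − V sinα + T sinα) tanφ] / [W sinα + V cosα − T cosα]
Without the anchor: N' = 880.1 kN/m, driving T_d = 1112.1 kN/m, resisting R = 0·16.3 + 880.1·tan29.9° = 506.1 kN/m, FS = 0.46.
Setting FS = 1.41 and solving for T:
1.41·(1112.1 − T cos42.2°) = 506.1 + T sin42.2°·tan29.9°
T·(sin42.2°·tan29.9° + 1.41·cos42.2°) = 1.41·1112.1 − 506.1
T·(0.6717·0.5750 + 1.41·0.7408) = 1568.0 − 506.1 = 1062.0
T·1.4308 = 1062.0
T = 742.2 kN/m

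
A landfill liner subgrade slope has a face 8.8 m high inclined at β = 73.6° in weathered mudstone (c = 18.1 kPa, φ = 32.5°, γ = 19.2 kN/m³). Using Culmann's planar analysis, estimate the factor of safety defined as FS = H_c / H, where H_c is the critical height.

H_c = (4c/γ) · sinβ cosφ / [1 − cos(β − φ)]
    = (4·18.1/19.2) · sin73.6°·cos32.5° / [1 − cos41.1°]
    = 3.771 · 0.8091 / 0.2464 = 12.38 m
FS = H_c / H = 12.38 / 8.8 = 1.407

FS = 1.41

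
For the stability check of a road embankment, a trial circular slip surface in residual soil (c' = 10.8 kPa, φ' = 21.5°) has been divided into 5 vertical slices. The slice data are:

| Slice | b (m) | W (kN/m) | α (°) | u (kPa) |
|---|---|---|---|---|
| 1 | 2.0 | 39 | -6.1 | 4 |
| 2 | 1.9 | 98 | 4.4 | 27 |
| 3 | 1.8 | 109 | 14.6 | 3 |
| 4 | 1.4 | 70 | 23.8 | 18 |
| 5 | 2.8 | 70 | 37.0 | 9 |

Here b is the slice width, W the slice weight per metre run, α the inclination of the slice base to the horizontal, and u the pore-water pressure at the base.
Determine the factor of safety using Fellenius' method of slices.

Ordinary method of slices: FS = Σ[c'·Δl_i + (W_i cosα_i − u_i·Δl_i)·tanφ'] / Σ W_i sinα_i, with Δl_i = b_i / cosα_i.
Slice 1: Δl = 2.0/cos(-6.1°) = 2.011 m; N'_1 = 39·cos(-6.1°) − 4·2.011 = 30.7; c'Δl = 21.72; W sinα = -4.1
Slice 2: Δl = 1.9/cos4.4° = 1.906 m; N'_2 = 98·cos4.4° − 27·1.906 = 46.3; c'Δl = 20.58; W sinα = 7.5
Slice 3: Δl = 1.8/cos14.6° = 1.860 m; N'_3 = 109·cos14.6° − 3·1.860 = 99.9; c'Δl = 20.09; W sinα = 27.5
Slice 4: Δl = 1.4/cos23.8° = 1.530 m; N'_4 = 70·cos23.8° − 18·1.530 = 36.5; c'Δl = 16.53; W sinα = 28.2
Slice 5: Δl = 2.8/cos37.0° = 3.506 m; N'_5 = 70·cos37.0° − 9·3.506 = 24.4; c'Δl = 37.86; W sinα = 42.1
Σc'Δl = 116.8 kN/m; ΣN' = 237.7 kN/m; ΣW sinα = 101.2 kN/m
Resisting = 116.8 + 237.7·tan21.5° = 116.8 + 93.7 = 210.4 kN/m
FS = 210.4 / 101.2 = 2.079

FS = 2.08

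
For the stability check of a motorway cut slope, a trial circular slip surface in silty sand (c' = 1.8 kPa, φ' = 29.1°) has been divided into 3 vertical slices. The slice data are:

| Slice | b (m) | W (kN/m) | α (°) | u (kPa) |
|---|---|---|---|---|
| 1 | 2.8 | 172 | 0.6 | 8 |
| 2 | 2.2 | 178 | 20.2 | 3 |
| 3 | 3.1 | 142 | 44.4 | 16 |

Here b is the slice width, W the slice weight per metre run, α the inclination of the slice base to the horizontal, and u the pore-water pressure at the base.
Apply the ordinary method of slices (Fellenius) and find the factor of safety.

FS = 1.27

Ordinary method of slices: FS = Σ[c'·Δl_i + (W_i cosα_i − u_i·Δl_i)·tanφ'] / Σ W_i sinα_i, with Δl_i = b_i / cosα_i.
Slice 1: Δl = 2.8/cos0.6° = 2.800 m; N'_1 = 172·cos0.6° − 8·2.800 = 149.6; c'Δl = 5.04; W sinα = 1.8
Slice 2: Δl = 2.2/cos20.2° = 2.344 m; N'_2 = 178·cos20.2° − 3·2.344 = 160.0; c'Δl = 4.22; W sinα = 61.5
Slice 3: Δl = 3.1/cos44.4° = 4.339 m; N'_3 = 142·cos44.4° − 16·4.339 = 32.0; c'Δl = 7.81; W sinα = 99.4
Σc'Δl = 17.1 kN/m; ΣN' = 341.6 kN/m; ΣW sinα = 162.6 kN/m
Resisting = 17.1 + 341.6·tan29.1° = 17.1 + 190.2 = 207.2 kN/m
FS = 207.2 / 162.6 = 1.274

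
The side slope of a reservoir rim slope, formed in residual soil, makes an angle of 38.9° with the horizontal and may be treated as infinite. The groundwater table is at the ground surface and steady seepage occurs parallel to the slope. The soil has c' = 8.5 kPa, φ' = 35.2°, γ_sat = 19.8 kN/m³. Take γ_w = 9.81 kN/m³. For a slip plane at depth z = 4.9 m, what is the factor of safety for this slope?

With seepage parallel to the slope and the water table at the surface, the effective normal stress on the slip plane uses the buoyant unit weight γ' = γ_sat − γ_w while the driving shear stress uses γ_sat:
FS = [c' + γ' z cos²β tanφ'] / [γ_sat z sinβ cosβ]
γ' = 19.8 − 9.81 = 9.99 kN/m³
Numerator = 8.5 + 9.99·4.9·cos²38.9°·tan35.2° = 8.5 + 9.99·4.9·0.6057·0.7054 = 29.414 kPa
Denominator = 19.8·4.9·sin38.9°·cos38.9° = 19.8·4.9·0.6280·0.7782 = 47.414 kPa
FS = 29.414 / 47.414 = 0.620

FS = 0.62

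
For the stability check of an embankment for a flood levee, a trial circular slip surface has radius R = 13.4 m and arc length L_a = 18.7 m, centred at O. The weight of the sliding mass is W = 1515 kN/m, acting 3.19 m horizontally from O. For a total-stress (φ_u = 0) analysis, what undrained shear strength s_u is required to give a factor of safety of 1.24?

s_u = 23.9 kPa

FS = s_u·L_a·R / (W·d), so s_u = FS·W·d / (L_a·R).
s_u = 1.24·1515·3.19 / (18.70·13.4) = 5992.7 / 250.58 = 23.92 kPa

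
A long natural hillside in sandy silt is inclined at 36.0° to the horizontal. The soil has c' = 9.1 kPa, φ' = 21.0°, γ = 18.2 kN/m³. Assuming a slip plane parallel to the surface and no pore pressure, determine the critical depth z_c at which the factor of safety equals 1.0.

Setting FS = 1.00 in FS = [c' + γz cos²β tanφ'] / [γz sinβ cosβ] and solving for z:
z = c' / [γ cosβ (FS·sinβ − cosβ·tanφ')]
  = 9.1 / [18.2·cos36.0°·(1.00·sin36.0° − cos36.0°·tan21.0°)]
  = 9.1 / [18.2·0.8090·(1.00·0.5878 − 0.8090·0.3839)]
  = 9.1 / 4.0820 = 2.229 m

z_c = 2.23 m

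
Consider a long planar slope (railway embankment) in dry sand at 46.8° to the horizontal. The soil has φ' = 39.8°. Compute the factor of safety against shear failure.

For a dry cohesionless infinite slope the factor of safety is FS = tanφ' / tanβ.
FS = tan39.8° / tan46.8° = 0.8332 / 1.0649 = 0.782

FS = 0.78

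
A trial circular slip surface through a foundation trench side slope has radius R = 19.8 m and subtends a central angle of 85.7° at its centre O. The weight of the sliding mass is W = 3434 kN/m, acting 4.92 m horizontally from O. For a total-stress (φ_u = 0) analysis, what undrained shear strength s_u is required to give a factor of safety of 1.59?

s_u = 45.8 kPa

FS = s_u·L_a·R / (W·d), so s_u = FS·W·d / (L_a·R).
Arc length L_a = R·θ = 19.8·(85.7°·π/180) = 19.8·1.4957 = 29.62 m
s_u = 1.59·3434·4.92 / (29.62·19.8) = 26863.5 / 586.39 = 45.81 kPa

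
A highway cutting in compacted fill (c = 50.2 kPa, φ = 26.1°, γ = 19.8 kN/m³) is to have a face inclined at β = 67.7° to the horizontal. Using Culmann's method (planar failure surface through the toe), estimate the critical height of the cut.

Culmann's analysis gives the critical failure plane at α_cr = (β + φ)/2 = (67.7 + 26.1)/2 = 46.9°, and the critical height
H_c = (4c/γ) · sinβ cosφ / [1 − cos(β − φ)]
    = (4·50.2/19.8) · sin67.7°·cos26.1° / [1 − cos(41.6°)]
    = 10.141 · 0.9252·0.8980 / [1 − 0.7478]
    = 10.141 · 0.8309 / 0.2522
    = 33.41 m

H_c = 33.41 m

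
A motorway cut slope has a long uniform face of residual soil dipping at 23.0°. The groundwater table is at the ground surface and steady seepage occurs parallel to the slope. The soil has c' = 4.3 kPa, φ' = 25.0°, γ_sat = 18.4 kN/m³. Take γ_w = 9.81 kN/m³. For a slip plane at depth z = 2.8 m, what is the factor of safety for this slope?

With seepage parallel to the slope and the water table at the surface, the effective normal stress on the slip plane uses the buoyant unit weight γ' = γ_sat − γ_w while the driving shear stress uses γ_sat:
FS = [c' + γ' z cos²β tanφ'] / [γ_sat z sinβ cosβ]
γ' = 18.4 − 9.81 = 8.59 kN/m³
Numerator = 4.3 + 8.59·2.8·cos²23.0°·tan25.0° = 4.3 + 8.59·2.8·0.8473·0.4663 = 13.803 kPa
Denominator = 18.4·2.8·sin23.0°·cos23.0° = 18.4·2.8·0.3907·0.9205 = 18.530 kPa
FS = 13.803 / 18.530 = 0.745

FS = 0.74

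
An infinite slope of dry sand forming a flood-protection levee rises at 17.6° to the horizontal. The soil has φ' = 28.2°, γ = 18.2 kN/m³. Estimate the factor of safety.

For a dry cohesionless infinite slope the factor of safety is FS = tanφ' / tanβ.
FS = tan28.2° / tan17.6° = 0.5362 / 0.3172 = 1.690

FS = 1.69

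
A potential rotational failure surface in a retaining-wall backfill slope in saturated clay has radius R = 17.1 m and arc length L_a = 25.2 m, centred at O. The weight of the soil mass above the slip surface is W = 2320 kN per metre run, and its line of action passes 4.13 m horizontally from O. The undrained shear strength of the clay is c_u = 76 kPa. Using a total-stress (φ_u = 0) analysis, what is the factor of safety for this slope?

FS = 3.42

Taking moments about the centre O, the resisting moment is provided by the undrained shear strength acting along the arc:
M_R = c_u·L_a·R = 76·25.20·17.1 = 32749.9 kN·m/m
M_D = W·d = 2320·4.13 = 9581.6 kN·m/m
FS = M_R / M_D = 32749.9 / 9581.6 = 3.418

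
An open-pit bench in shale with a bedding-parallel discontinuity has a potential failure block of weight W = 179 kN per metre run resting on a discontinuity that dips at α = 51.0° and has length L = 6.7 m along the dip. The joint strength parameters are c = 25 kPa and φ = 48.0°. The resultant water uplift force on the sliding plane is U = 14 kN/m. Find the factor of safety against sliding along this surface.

FS = 1.99

Resolving the block weight along and normal to the plane and applying the Mohr–Coulomb strength on the joint:
N' = W cosα − U = 179·cos51.0° − 14 = 98.6 kN/m
Driving force T = W sinα = 179·sin51.0° = 139.1 kN/m
Resisting force R = c·L + N'·tanφ = 25·6.7 + 98.6·tan48.0° = 167.5 + 109.6 = 277.1 kN/m
FS = R / T = 277.1 / 139.1 = 1.992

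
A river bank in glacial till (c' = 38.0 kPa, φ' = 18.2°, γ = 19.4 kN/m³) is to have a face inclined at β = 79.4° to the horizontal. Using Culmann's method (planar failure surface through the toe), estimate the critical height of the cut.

Culmann's analysis gives the critical failure plane at α_cr = (β + φ')/2 = (79.4 + 18.2)/2 = 48.8°, and the critical height
H_c = (4c'/γ) · sinβ cosφ' / [1 − cos(β − φ')]
    = (4·38.0/19.4) · sin79.4°·cos18.2° / [1 − cos(61.2°)]
    = 7.835 · 0.9829·0.9500 / [1 − 0.4818]
    = 7.835 · 0.9338 / 0.5182
    = 14.12 m

H_c = 14.12 m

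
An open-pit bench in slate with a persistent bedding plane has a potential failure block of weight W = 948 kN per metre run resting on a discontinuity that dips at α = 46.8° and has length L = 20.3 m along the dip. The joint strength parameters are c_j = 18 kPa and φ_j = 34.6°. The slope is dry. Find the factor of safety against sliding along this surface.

FS = 1.18

Resolving the block weight along and normal to the plane and applying the Mohr–Coulomb strength on the joint:
N' = W cosα = 948·cos46.8° = 649.0 kN/m
Driving force T = W sinα = 948·sin46.8° = 691.1 kN/m
Resisting force R = c_j·L + N'·tanφ_j = 18·20.3 + 649.0·tan34.6° = 365.4 + 447.7 = 813.1 kN/m
FS = R / T = 813.1 / 691.1 = 1.177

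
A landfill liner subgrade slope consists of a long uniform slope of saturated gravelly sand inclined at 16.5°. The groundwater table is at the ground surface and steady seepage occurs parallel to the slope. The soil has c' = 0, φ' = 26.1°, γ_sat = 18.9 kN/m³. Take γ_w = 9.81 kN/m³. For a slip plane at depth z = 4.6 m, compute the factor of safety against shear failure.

With seepage parallel to the slope and the water table at the surface, the effective normal stress on the slip plane uses the buoyant unit weight γ' = γ_sat − γ_w while the driving shear stress uses γ_sat:
FS = [c' + γ' z cos²β tanφ'] / [γ_sat z sinβ cosβ]
(For c' = 0 this reduces to FS = (γ'/γ_sat)·tanφ'/tanβ.)
γ' = 18.9 − 9.81 = 9.09 kN/m³
Numerator = 0.0 + 9.09·4.6·cos²16.5°·tan26.1° = 0.0 + 9.09·4.6·0.9193·0.4899 = 18.832 kPa
Denominator = 18.9·4.6·sin16.5°·cos16.5° = 18.9·4.6·0.2840·0.9588 = 23.675 kPa
FS = 18.832 / 23.675 = 0.795

FS = 0.80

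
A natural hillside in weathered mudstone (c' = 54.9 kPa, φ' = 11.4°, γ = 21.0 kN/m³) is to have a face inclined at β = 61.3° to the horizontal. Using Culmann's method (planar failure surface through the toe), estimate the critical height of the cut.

Culmann's analysis gives the critical failure plane at α_cr = (β + φ')/2 = (61.3 + 11.4)/2 = 36.4°, and the critical height
H_c = (4c'/γ) · sinβ cosφ' / [1 − cos(β − φ')]
    = (4·54.9/21.0) · sin61.3°·cos11.4° / [1 − cos(49.9°)]
    = 10.457 · 0.8771·0.9803 / [1 − 0.6441]
    = 10.457 · 0.8598 / 0.3559
    = 25.27 m

H_c = 25.27 m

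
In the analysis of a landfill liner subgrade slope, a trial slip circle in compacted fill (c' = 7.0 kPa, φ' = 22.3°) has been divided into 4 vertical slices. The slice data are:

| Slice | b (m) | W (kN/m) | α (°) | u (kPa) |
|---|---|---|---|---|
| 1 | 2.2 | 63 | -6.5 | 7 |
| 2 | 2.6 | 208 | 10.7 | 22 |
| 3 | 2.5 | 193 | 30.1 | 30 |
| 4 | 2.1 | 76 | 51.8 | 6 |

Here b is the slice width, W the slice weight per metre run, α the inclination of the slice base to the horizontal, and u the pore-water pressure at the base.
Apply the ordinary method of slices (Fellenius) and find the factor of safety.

FS = 1.07

Ordinary method of slices: FS = Σ[c'·Δl_i + (W_i cosα_i − u_i·Δl_i)·tanφ'] / Σ W_i sinα_i, with Δl_i = b_i / cosα_i.
Slice 1: Δl = 2.2/cos(-6.5°) = 2.214 m; N'_1 = 63·cos(-6.5°) − 7·2.214 = 47.1; c'Δl = 15.50; W sinα = -7.1
Slice 2: Δl = 2.6/cos10.7° = 2.646 m; N'_2 = 208·cos10.7° − 22·2.646 = 146.2; c'Δl = 18.52; W sinα = 38.6
Slice 3: Δl = 2.5/cos30.1° = 2.890 m; N'_3 = 193·cos30.1° − 30·2.890 = 80.3; c'Δl = 20.23; W sinα = 96.8
Slice 4: Δl = 2.1/cos51.8° = 3.396 m; N'_4 = 76·cos51.8° − 6·3.396 = 26.6; c'Δl = 23.77; W sinα = 59.7
Σc'Δl = 78.0 kN/m; ΣN' = 300.2 kN/m; ΣW sinα = 188.0 kN/m
Resisting = 78.0 + 300.2·tan22.3° = 78.0 + 123.1 = 201.1 kN/m
FS = 201.1 / 188.0 = 1.070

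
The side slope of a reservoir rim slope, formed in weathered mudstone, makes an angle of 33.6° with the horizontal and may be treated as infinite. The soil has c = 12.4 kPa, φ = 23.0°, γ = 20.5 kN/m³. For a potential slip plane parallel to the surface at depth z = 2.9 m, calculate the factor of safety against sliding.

FS = 1.09

For an infinite slope with a slip plane parallel to the surface (no pore pressure): FS = [c + γz cos²β tanφ] / [γz sinβ cosβ].
γz = 20.5·2.9 = 59.45 kN/m²
Numerator = 12.4 + 59.45·cos²33.6°·tan23.0° = 12.4 + 59.45·0.6938·0.4245 = 29.907 kPa
Denominator = 59.45·sin33.6°·cos33.6° = 59.45·0.5534·0.8329 = 27.402 kPa
FS = 29.907 / 27.402 = 1.091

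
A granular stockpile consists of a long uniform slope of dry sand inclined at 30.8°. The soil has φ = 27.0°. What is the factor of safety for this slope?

For a dry cohesionless infinite slope the factor of safety is FS = tanφ / tanβ.
FS = tan27.0° / tan30.8° = 0.5095 / 0.5961 = 0.855

FS = 0.85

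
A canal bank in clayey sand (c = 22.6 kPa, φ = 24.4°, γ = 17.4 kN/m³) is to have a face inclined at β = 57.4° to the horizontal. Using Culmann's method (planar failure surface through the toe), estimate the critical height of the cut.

Culmann's analysis gives the critical failure plane at α_cr = (β + φ)/2 = (57.4 + 24.4)/2 = 40.9°, and the critical height
H_c = (4c/γ) · sinβ cosφ / [1 − cos(β − φ)]
    = (4·22.6/17.4) · sin57.4°·cos24.4° / [1 − cos(33.0°)]
    = 5.195 · 0.8425·0.9107 / [1 − 0.8387]
    = 5.195 · 0.7672 / 0.1613
    = 24.71 m

H_c = 24.71 m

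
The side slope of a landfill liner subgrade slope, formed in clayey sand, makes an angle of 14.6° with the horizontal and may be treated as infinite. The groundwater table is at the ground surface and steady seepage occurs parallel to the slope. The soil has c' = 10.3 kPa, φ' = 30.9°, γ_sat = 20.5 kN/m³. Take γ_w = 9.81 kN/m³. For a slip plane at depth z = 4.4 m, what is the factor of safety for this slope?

With seepage parallel to the slope and the water table at the surface, the effective normal stress on the slip plane uses the buoyant unit weight γ' = γ_sat − γ_w while the driving shear stress uses γ_sat:
FS = [c' + γ' z cos²β tanφ'] / [γ_sat z sinβ cosβ]
γ' = 20.5 − 9.81 = 10.69 kN/m³
Numerator = 10.3 + 10.69·4.4·cos²14.6°·tan30.9° = 10.3 + 10.69·4.4·0.9365·0.5985 = 36.662 kPa
Denominator = 20.5·4.4·sin14.6°·cos14.6° = 20.5·4.4·0.2521·0.9677 = 22.002 kPa
FS = 36.662 / 22.002 = 1.666

FS = 1.67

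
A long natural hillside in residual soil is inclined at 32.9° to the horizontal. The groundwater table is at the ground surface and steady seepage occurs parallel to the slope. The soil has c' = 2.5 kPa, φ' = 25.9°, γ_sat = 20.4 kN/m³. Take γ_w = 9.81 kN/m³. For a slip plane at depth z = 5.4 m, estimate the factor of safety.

FS = 0.44

With seepage parallel to the slope and the water table at the surface, the effective normal stress on the slip plane uses the buoyant unit weight γ' = γ_sat − γ_w while the driving shear stress uses γ_sat:
FS = [c' + γ' z cos²β tanφ'] / [γ_sat z sinβ cosβ]
γ' = 20.4 − 9.81 = 10.59 kN/m³
Numerator = 2.5 + 10.59·5.4·cos²32.9°·tan25.9° = 2.5 + 10.59·5.4·0.7050·0.4856 = 22.075 kPa
Denominator = 20.4·5.4·sin32.9°·cos32.9° = 20.4·5.4·0.5432·0.8396 = 50.240 kPa
FS = 22.075 / 50.240 = 0.439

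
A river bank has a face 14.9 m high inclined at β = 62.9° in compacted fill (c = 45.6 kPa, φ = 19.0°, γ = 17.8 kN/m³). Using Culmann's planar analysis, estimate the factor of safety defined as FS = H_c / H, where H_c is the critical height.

FS = 2.07

H_c = (4c/γ) · sinβ cosφ / [1 − cos(β − φ)]
    = (4·45.6/17.8) · sin62.9°·cos19.0° / [1 − cos43.9°]
    = 10.247 · 0.8417 / 0.2794 = 30.87 m
FS = H_c / H = 30.87 / 14.9 = 2.071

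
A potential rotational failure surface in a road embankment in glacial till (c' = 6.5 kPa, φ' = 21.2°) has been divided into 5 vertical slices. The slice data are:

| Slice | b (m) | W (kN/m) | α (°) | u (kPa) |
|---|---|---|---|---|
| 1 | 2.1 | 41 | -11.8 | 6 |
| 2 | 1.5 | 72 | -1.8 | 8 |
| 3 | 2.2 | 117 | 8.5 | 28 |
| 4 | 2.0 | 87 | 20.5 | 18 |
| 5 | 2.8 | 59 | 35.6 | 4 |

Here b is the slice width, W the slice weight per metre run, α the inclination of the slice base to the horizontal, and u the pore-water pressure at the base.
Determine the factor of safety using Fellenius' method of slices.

FS = 2.22

Ordinary method of slices: FS = Σ[c'·Δl_i + (W_i cosα_i − u_i·Δl_i)·tanφ'] / Σ W_i sinα_i, with Δl_i = b_i / cosα_i.
Slice 1: Δl = 2.1/cos(-11.8°) = 2.145 m; N'_1 = 41·cos(-11.8°) − 6·2.145 = 27.3; c'Δl = 13.94; W sinα = -8.4
Slice 2: Δl = 1.5/cos(-1.8°) = 1.501 m; N'_2 = 72·cos(-1.8°) − 8·1.501 = 60.0; c'Δl = 9.75; W sinα = -2.3
Slice 3: Δl = 2.2/cos8.5° = 2.224 m; N'_3 = 117·cos8.5° − 28·2.224 = 53.4; c'Δl = 14.46; W sinα = 17.3
Slice 4: Δl = 2.0/cos20.5° = 2.135 m; N'_4 = 87·cos20.5° − 18·2.135 = 43.1; c'Δl = 13.88; W sinα = 30.5
Slice 5: Δl = 2.8/cos35.6° = 3.444 m; N'_5 = 59·cos35.6° − 4·3.444 = 34.2; c'Δl = 22.38; W sinα = 34.3
Σc'Δl = 74.4 kN/m; ΣN' = 217.9 kN/m; ΣW sinα = 71.5 kN/m
Resisting = 74.4 + 217.9·tan21.2° = 74.4 + 84.5 = 158.9 kN/m
FS = 158.9 / 71.5 = 2.224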